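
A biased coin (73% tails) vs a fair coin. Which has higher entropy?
Fair coin

The fair coin is uniform (p=0.5), maximizing binary entropy at 1 bit. The biased coin has H(0.73) ≈ 0.841 bits — its outcome is more predictable, so its entropy is lower.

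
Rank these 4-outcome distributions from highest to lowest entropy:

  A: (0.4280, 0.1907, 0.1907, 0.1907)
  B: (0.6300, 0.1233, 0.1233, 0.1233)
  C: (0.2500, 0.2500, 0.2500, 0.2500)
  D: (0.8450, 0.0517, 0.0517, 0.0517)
C > A > B > D

Key insight: Entropy is maximized by uniform distributions and minimized by concentrated distributions.

Entropies:
  H(A) = 1.8916 bits
  H(B) = 1.5371 bits
  H(C) = 2.0000 bits
  H(D) = 0.8679 bits

Ranking: C > A > B > D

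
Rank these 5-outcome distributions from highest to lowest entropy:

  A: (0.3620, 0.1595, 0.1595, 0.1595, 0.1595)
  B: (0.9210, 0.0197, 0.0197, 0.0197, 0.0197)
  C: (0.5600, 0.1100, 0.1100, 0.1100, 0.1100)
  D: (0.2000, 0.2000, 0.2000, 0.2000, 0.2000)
D > A > C > B

Key insight: Entropy is maximized by uniform distributions and minimized by concentrated distributions.

Entropies:
  H(A) = 2.2203 bits
  H(B) = 0.5566 bits
  H(C) = 1.8696 bits
  H(D) = 2.3219 bits

Ranking: D > A > C > B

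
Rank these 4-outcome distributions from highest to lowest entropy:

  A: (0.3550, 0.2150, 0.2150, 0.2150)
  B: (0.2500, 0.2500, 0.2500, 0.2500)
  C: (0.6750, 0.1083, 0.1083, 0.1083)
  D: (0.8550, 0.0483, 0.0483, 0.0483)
B > A > C > D

Key insight: Entropy is maximized by uniform distributions and minimized by concentrated distributions.

Entropies:
  H(A) = 1.9608 bits
  H(B) = 2.0000 bits
  H(C) = 1.4248 bits
  H(D) = 0.8270 bits

Ranking: B > A > C > D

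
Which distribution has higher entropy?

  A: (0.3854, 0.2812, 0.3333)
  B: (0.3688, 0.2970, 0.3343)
B

Both distributions are close to uniform, making this a harder comparison.

H(A) = 1.5732 bits
H(B) = 1.5794 bits

The distribution closer to uniform has higher entropy.
Answer: B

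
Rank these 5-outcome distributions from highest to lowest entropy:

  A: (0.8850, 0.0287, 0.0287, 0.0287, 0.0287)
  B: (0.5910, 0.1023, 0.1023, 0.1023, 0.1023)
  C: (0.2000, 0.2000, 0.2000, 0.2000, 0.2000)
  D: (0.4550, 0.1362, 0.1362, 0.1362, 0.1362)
C > D > B > A

Key insight: Entropy is maximized by uniform distributions and minimized by concentrated distributions.

Entropies:
  H(A) = 0.7448 bits
  H(B) = 1.7940 bits
  H(C) = 2.3219 bits
  H(D) = 2.0841 bits

Ranking: C > D > B > A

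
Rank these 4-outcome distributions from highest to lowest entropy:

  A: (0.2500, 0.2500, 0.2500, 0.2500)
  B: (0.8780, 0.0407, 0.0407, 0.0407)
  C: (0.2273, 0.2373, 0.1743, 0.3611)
A > C > B

Key insight: Entropy is maximized by uniform distributions and minimized by concentrated distributions.

- Uniform distributions have maximum entropy log₂(4) = 2.0000 bits
- The more "peaked" or concentrated a distribution, the lower its entropy

Entropies:
  H(A) = 2.0000 bits
  H(B) = 0.7284 bits
  H(C) = 1.9482 bits

Ranking: A > C > B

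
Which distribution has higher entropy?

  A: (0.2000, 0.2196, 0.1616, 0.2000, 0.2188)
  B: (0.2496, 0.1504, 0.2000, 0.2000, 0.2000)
A

Both distributions are close to uniform, making this a harder comparison.

H(A) = 2.3136 bits
H(B) = 2.3040 bits

The distribution closer to uniform has higher entropy.
Answer: A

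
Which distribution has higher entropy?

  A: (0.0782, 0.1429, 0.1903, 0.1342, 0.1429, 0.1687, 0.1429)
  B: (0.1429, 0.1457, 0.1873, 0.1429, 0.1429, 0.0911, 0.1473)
B

Both distributions are close to uniform, making this a harder comparison.

H(A) = 2.7682 bits
H(B) = 2.7826 bits

The distribution closer to uniform has higher entropy.
Answer: B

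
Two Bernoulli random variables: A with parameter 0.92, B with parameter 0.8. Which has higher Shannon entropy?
B

For binary distributions, entropy is maximized at p=0.5 and decreases as p moves toward 0 or 1.

H(A) = H(0.92) = 0.4022 bits
H(B) = H(0.8) = 0.7219 bits

Distribution B (p=0.8) is closer to uniform (p=0.5), so it has higher entropy.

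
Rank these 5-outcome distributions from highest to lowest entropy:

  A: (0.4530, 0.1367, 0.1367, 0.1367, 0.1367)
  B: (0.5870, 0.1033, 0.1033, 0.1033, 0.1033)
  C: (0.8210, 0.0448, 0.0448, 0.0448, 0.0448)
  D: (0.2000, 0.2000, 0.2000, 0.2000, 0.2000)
D > A > B > C

Key insight: Entropy is maximized by uniform distributions and minimized by concentrated distributions.

Entropies:
  H(A) = 2.0876 bits
  H(B) = 1.8040 bits
  H(C) = 1.0359 bits
  H(D) = 2.3219 bits

Ranking: D > A > B > C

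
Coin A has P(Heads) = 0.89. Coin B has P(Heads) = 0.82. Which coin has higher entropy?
B

For binary distributions, entropy is maximized at p=0.5 and decreases as p moves toward 0 or 1.

H(A) = H(0.89) = 0.4999 bits
H(B) = H(0.82) = 0.6801 bits

Distribution B (p=0.82) is closer to uniform (p=0.5), so it has higher entropy.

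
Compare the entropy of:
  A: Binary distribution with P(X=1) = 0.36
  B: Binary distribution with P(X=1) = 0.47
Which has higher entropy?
B

For binary distributions, entropy is maximized at p=0.5 and decreases as p moves toward 0 or 1.

H(A) = H(0.36) = 0.9427 bits
H(B) = H(0.47) = 0.9974 bits

Distribution B (p=0.47) is closer to uniform (p=0.5), so it has higher entropy.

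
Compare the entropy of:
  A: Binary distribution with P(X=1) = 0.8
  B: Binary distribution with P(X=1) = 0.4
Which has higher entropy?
B

For binary distributions, entropy is maximized at p=0.5 and decreases as p moves toward 0 or 1.

H(A) = H(0.8) = 0.7219 bits
H(B) = H(0.4) = 0.9710 bits

Distribution B (p=0.4) is closer to uniform (p=0.5), so it has higher entropy.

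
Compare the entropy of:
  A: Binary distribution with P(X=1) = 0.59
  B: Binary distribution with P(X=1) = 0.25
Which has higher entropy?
A

For binary distributions, entropy is maximized at p=0.5 and decreases as p moves toward 0 or 1.

H(A) = H(0.59) = 0.9765 bits
H(B) = H(0.25) = 0.8113 bits

Distribution A (p=0.59) is closer to uniform (p=0.5), so it has higher entropy.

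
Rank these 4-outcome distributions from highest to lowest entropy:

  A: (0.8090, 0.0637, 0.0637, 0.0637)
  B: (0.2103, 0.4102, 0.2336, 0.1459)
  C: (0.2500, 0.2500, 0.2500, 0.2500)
C > B > A

Key insight: Entropy is maximized by uniform distributions and minimized by concentrated distributions.

- Uniform distributions have maximum entropy log₂(4) = 2.0000 bits
- The more "peaked" or concentrated a distribution, the lower its entropy

Entropies:
  H(A) = 1.0063 bits
  H(B) = 1.8957 bits
  H(C) = 2.0000 bits

Ranking: C > B > A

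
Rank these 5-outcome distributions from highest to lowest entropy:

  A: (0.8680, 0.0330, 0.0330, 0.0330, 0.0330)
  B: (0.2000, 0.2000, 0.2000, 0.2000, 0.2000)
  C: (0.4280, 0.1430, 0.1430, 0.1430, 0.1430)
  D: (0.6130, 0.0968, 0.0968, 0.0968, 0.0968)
B > C > D > A

Key insight: Entropy is maximized by uniform distributions and minimized by concentrated distributions.

Entropies:
  H(A) = 0.8269 bits
  H(B) = 2.3219 bits
  H(C) = 2.1290 bits
  H(D) = 1.7368 bits

Ranking: B > C > D > A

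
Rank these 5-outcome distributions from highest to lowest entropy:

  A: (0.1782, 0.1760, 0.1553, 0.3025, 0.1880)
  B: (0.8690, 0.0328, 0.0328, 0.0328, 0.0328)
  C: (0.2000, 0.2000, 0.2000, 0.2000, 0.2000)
C > A > B

Key insight: Entropy is maximized by uniform distributions and minimized by concentrated distributions.

- Uniform distributions have maximum entropy log₂(5) = 2.3219 bits
- The more "peaked" or concentrated a distribution, the lower its entropy

Entropies:
  H(A) = 2.2769 bits
  H(B) = 0.8222 bits
  H(C) = 2.3219 bits

Ranking: C > A > B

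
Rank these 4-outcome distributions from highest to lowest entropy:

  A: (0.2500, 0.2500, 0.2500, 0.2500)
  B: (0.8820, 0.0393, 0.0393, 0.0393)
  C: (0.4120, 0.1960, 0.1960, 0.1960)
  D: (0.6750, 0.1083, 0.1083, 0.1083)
A > C > D > B

Key insight: Entropy is maximized by uniform distributions and minimized by concentrated distributions.

Entropies:
  H(A) = 2.0000 bits
  H(B) = 0.7106 bits
  H(C) = 1.9095 bits
  H(D) = 1.4248 bits

Ranking: A > C > D > B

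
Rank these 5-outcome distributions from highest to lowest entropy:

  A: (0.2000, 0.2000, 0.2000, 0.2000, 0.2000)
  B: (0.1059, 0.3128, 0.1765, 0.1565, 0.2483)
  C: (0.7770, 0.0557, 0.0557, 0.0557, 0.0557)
A > B > C

Key insight: Entropy is maximized by uniform distributions and minimized by concentrated distributions.

- Uniform distributions have maximum entropy log₂(5) = 2.3219 bits
- The more "peaked" or concentrated a distribution, the lower its entropy

Entropies:
  H(A) = 2.3219 bits
  H(B) = 2.2270 bits
  H(C) = 1.2116 bits

Ranking: A > B > C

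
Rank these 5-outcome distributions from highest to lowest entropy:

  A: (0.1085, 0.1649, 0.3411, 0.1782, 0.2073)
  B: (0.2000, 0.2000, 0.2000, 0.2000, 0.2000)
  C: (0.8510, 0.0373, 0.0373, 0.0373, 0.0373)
B > A > C

Key insight: Entropy is maximized by uniform distributions and minimized by concentrated distributions.

- Uniform distributions have maximum entropy log₂(5) = 2.3219 bits
- The more "peaked" or concentrated a distribution, the lower its entropy

Entropies:
  H(A) = 2.2198 bits
  H(B) = 2.3219 bits
  H(C) = 0.9053 bits

Ranking: B > A > C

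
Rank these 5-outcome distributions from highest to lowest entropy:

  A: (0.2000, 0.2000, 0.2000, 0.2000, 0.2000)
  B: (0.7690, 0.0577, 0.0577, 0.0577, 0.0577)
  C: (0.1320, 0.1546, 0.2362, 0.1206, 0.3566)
A > C > B

Key insight: Entropy is maximized by uniform distributions and minimized by concentrated distributions.

- Uniform distributions have maximum entropy log₂(5) = 2.3219 bits
- The more "peaked" or concentrated a distribution, the lower its entropy

Entropies:
  H(A) = 2.3219 bits
  H(B) = 1.2418 bits
  H(C) = 2.1922 bits

Ranking: A > C > B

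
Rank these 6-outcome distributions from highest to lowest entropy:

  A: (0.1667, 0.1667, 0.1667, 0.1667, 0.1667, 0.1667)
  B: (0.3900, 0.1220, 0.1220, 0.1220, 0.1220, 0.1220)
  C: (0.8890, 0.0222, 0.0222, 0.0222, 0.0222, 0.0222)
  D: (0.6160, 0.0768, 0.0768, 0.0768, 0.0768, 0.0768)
A > B > D > C

Key insight: Entropy is maximized by uniform distributions and minimized by concentrated distributions.

Entropies:
  H(A) = 2.5850 bits
  H(B) = 2.3812 bits
  H(C) = 0.7607 bits
  H(D) = 1.8524 bits

Ranking: A > B > D > C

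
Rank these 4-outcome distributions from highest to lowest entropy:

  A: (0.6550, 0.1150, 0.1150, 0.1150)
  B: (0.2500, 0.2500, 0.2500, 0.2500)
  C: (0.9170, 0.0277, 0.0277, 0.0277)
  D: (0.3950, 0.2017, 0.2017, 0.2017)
B > D > A > C

Key insight: Entropy is maximized by uniform distributions and minimized by concentrated distributions.

Entropies:
  H(A) = 1.4763 bits
  H(B) = 2.0000 bits
  H(C) = 0.5442 bits
  H(D) = 1.9269 bits

Ranking: B > D > A > C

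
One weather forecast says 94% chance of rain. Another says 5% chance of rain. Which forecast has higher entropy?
94% forecast

Treat each forecast as a Bernoulli distribution. Binary entropy is maximized at p=0.5 and falls off symmetrically toward 0 or 1. The 94% forecast is closer to 50%, so it is more uncertain. H(94%) ≈ 0.327 bits, H(5%) ≈ 0.286 bits.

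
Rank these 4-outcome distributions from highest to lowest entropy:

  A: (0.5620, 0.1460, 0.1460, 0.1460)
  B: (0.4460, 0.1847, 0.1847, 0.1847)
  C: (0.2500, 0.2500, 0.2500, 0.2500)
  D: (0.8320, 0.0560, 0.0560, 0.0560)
C > B > A > D

Key insight: Entropy is maximized by uniform distributions and minimized by concentrated distributions.

Entropies:
  H(A) = 1.6831 bits
  H(B) = 1.8696 bits
  H(C) = 2.0000 bits
  H(D) = 0.9194 bits

Ranking: C > B > A > D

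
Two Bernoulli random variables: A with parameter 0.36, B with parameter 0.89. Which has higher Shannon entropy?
A

For binary distributions, entropy is maximized at p=0.5 and decreases as p moves toward 0 or 1.

H(A) = H(0.36) = 0.9427 bits
H(B) = H(0.89) = 0.4999 bits

Distribution A (p=0.36) is closer to uniform (p=0.5), so it has higher entropy.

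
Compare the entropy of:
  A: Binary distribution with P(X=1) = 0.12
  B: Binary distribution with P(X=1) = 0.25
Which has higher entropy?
B

For binary distributions, entropy is maximized at p=0.5 and decreases as p moves toward 0 or 1.

H(A) = H(0.12) = 0.5294 bits
H(B) = H(0.25) = 0.8113 bits

Distribution B (p=0.25) is closer to uniform (p=0.5), so it has higher entropy.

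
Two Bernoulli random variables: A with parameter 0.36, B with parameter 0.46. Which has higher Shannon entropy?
B

For binary distributions, entropy is maximized at p=0.5 and decreases as p moves toward 0 or 1.

H(A) = H(0.36) = 0.9427 bits
H(B) = H(0.46) = 0.9954 bits

Distribution B (p=0.46) is closer to uniform (p=0.5), so it has higher entropy.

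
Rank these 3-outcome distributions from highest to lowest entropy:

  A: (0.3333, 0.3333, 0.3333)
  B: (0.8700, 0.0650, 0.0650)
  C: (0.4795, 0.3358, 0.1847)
A > C > B

Key insight: Entropy is maximized by uniform distributions and minimized by concentrated distributions.

- Uniform distributions have maximum entropy log₂(3) = 1.5850 bits
- The more "peaked" or concentrated a distribution, the lower its entropy

Entropies:
  H(A) = 1.5850 bits
  H(B) = 0.6874 bits
  H(C) = 1.4871 bits

Ranking: A > C > B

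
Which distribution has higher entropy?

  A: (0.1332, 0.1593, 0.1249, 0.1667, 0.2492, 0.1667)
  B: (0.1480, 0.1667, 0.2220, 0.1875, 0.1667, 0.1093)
B

Both distributions are close to uniform, making this a harder comparison.

H(A) = 2.5457 bits
H(B) = 2.5534 bits

The distribution closer to uniform has higher entropy.
Answer: B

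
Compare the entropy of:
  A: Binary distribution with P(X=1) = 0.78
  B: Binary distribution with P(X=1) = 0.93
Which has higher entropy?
A

For binary distributions, entropy is maximized at p=0.5 and decreases as p moves toward 0 or 1.

H(A) = H(0.78) = 0.7602 bits
H(B) = H(0.93) = 0.3659 bits

Distribution A (p=0.78) is closer to uniform (p=0.5), so it has higher entropy.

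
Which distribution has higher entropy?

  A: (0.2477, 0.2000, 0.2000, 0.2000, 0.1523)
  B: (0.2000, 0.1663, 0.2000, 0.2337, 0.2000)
B

Both distributions are close to uniform, making this a harder comparison.

H(A) = 2.3054 bits
H(B) = 2.3137 bits

The distribution closer to uniform has higher entropy.
Answer: B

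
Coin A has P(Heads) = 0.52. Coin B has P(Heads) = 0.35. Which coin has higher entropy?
A

For binary distributions, entropy is maximized at p=0.5 and decreases as p moves toward 0 or 1.

H(A) = H(0.52) = 0.9988 bits
H(B) = H(0.35) = 0.9341 bits

Distribution A (p=0.52) is closer to uniform (p=0.5), so it has higher entropy.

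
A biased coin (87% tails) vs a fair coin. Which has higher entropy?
Fair coin

The fair coin is uniform (p=0.5), maximizing binary entropy at 1 bit. The biased coin has H(0.87) ≈ 0.557 bits — its outcome is more predictable, so its entropy is lower.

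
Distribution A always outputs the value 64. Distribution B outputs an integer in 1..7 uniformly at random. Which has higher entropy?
B

A is deterministic, so H(A) = 0. B is uniform over 7 outcomes, so H(B) = log₂(7) = 2.807 bits. Any distribution with genuine randomness has higher entropy than a deterministic one.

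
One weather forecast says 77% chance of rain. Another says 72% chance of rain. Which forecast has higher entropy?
72% forecast

Treat each forecast as a Bernoulli distribution. Binary entropy is maximized at p=0.5 and falls off symmetrically toward 0 or 1. The 72% forecast is closer to 50%, so it is more uncertain. H(77%) ≈ 0.778 bits, H(72%) ≈ 0.855 bits.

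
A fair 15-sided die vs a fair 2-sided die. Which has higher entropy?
15-sided die

Both are uniform distributions; for uniform over n outcomes, H = log₂(n). H(15-sided) = log₂(15) = 3.907 bits and H(2-sided) = log₂(2) = 1.000 bits. More outcomes in a uniform distribution means higher entropy.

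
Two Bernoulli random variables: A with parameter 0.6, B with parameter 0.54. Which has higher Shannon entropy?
B

For binary distributions, entropy is maximized at p=0.5 and decreases as p moves toward 0 or 1.

H(A) = H(0.6) = 0.9710 bits
H(B) = H(0.54) = 0.9954 bits

Distribution B (p=0.54) is closer to uniform (p=0.5), so it has higher entropy.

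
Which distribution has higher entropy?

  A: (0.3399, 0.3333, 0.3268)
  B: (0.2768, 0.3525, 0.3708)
A

Both distributions are close to uniform, making this a harder comparison.

H(A) = 1.5848 bits
H(B) = 1.5739 bits

The distribution closer to uniform has higher entropy.
Answer: A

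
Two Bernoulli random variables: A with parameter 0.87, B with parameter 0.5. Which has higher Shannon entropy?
B

For binary distributions, entropy is maximized at p=0.5 and decreases as p moves toward 0 or 1.

H(A) = H(0.87) = 0.5574 bits
H(B) = H(0.5) = 1.0000 bits

Distribution B (p=0.5) is closer to uniform (p=0.5), so it has higher entropy.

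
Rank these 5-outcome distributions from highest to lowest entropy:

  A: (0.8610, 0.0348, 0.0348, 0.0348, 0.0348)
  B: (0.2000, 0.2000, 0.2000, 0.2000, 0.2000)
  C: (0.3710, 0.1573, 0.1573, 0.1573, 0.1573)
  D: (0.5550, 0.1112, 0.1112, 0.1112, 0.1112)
B > C > D > A

Key insight: Entropy is maximized by uniform distributions and minimized by concentrated distributions.

Entropies:
  H(A) = 0.8596 bits
  H(B) = 2.3219 bits
  H(C) = 2.2094 bits
  H(D) = 1.8813 bits

Ranking: B > C > D > A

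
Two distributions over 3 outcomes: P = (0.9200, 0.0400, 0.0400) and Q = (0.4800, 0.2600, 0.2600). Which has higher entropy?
Q

P is highly concentrated on one outcome (92%), making it nearly deterministic. Q spreads its mass more evenly (max 48%). The more spread-out distribution has higher entropy: H(P) ≈ 0.482 bits, H(Q) ≈ 1.519 bits.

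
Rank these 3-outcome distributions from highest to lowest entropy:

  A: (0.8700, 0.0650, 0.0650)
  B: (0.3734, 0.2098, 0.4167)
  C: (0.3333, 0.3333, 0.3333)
C > B > A

Key insight: Entropy is maximized by uniform distributions and minimized by concentrated distributions.

- Uniform distributions have maximum entropy log₂(3) = 1.5850 bits
- The more "peaked" or concentrated a distribution, the lower its entropy

Entropies:
  H(A) = 0.6874 bits
  H(B) = 1.5296 bits
  H(C) = 1.5850 bits

Ranking: C > B > A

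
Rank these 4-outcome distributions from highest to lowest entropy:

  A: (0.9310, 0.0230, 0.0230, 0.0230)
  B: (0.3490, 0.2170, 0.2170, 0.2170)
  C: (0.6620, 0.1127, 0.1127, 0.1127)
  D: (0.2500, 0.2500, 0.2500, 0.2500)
D > B > C > A

Key insight: Entropy is maximized by uniform distributions and minimized by concentrated distributions.

Entropies:
  H(A) = 0.4715 bits
  H(B) = 1.9650 bits
  H(C) = 1.4586 bits
  H(D) = 2.0000 bits

Ranking: D > B > C > A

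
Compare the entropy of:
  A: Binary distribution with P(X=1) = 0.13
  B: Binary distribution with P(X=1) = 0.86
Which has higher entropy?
B

For binary distributions, entropy is maximized at p=0.5 and decreases as p moves toward 0 or 1.

H(A) = H(0.13) = 0.5574 bits
H(B) = H(0.86) = 0.5842 bits

Distribution B (p=0.86) is closer to uniform (p=0.5), so it has higher entropy.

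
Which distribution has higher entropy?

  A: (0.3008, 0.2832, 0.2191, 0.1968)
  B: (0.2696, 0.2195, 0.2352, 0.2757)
B

Both distributions are close to uniform, making this a harder comparison.

H(A) = 1.9783 bits
H(B) = 1.9936 bits

The distribution closer to uniform has higher entropy.
Answer: B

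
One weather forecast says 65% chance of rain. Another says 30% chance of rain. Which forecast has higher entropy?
65% forecast

Treat each forecast as a Bernoulli distribution. Binary entropy is maximized at p=0.5 and falls off symmetrically toward 0 or 1. The 65% forecast is closer to 50%, so it is more uncertain. H(65%) ≈ 0.934 bits, H(30%) ≈ 0.881 bits.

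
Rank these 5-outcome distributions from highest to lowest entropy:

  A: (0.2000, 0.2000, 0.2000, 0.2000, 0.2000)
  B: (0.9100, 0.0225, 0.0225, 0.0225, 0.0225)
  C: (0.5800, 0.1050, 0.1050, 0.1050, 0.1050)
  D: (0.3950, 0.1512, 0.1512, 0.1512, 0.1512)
A > D > C > B

Key insight: Entropy is maximized by uniform distributions and minimized by concentrated distributions.

Entropies:
  H(A) = 2.3219 bits
  H(B) = 0.6165 bits
  H(C) = 1.8215 bits
  H(D) = 2.1780 bits

Ranking: A > D > C > B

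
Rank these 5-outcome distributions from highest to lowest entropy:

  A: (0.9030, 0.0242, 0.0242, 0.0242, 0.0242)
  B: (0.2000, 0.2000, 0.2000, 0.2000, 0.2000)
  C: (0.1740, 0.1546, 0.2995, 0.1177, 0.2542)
B > C > A

Key insight: Entropy is maximized by uniform distributions and minimized by concentrated distributions.

- Uniform distributions have maximum entropy log₂(5) = 2.3219 bits
- The more "peaked" or concentrated a distribution, the lower its entropy

Entropies:
  H(A) = 0.6534 bits
  H(B) = 2.3219 bits
  H(C) = 2.2419 bits

Ranking: B > C > A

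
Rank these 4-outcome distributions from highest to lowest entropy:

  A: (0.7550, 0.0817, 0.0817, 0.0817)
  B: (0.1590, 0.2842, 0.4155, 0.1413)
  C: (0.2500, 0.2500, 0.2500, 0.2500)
C > B > A

Key insight: Entropy is maximized by uniform distributions and minimized by concentrated distributions.

- Uniform distributions have maximum entropy log₂(4) = 2.0000 bits
- The more "peaked" or concentrated a distribution, the lower its entropy

Entropies:
  H(A) = 1.1916 bits
  H(B) = 1.8630 bits
  H(C) = 2.0000 bits

Ranking: C > B > A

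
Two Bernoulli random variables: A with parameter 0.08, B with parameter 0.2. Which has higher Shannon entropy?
B

For binary distributions, entropy is maximized at p=0.5 and decreases as p moves toward 0 or 1.

H(A) = H(0.08) = 0.4022 bits
H(B) = H(0.2) = 0.7219 bits

Distribution B (p=0.2) is closer to uniform (p=0.5), so it has higher entropy.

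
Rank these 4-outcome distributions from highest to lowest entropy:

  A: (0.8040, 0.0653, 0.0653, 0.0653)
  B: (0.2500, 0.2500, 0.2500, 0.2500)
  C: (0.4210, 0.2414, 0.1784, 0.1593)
B > C > A

Key insight: Entropy is maximized by uniform distributions and minimized by concentrated distributions.

- Uniform distributions have maximum entropy log₂(4) = 2.0000 bits
- The more "peaked" or concentrated a distribution, the lower its entropy

Entropies:
  H(A) = 1.0245 bits
  H(B) = 2.0000 bits
  H(C) = 1.8862 bits

Ranking: B > C > A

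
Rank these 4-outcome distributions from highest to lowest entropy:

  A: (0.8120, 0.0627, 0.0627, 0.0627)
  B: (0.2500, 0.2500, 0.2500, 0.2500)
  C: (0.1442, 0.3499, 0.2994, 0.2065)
B > C > A

Key insight: Entropy is maximized by uniform distributions and minimized by concentrated distributions.

- Uniform distributions have maximum entropy log₂(4) = 2.0000 bits
- The more "peaked" or concentrated a distribution, the lower its entropy

Entropies:
  H(A) = 0.9952 bits
  H(B) = 2.0000 bits
  H(C) = 1.9239 bits

Ranking: B > C > A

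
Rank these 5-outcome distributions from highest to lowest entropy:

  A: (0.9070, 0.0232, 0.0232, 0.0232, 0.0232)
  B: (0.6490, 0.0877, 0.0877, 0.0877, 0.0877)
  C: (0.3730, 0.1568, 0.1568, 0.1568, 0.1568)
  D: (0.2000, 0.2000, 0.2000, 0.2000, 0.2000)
D > C > B > A

Key insight: Entropy is maximized by uniform distributions and minimized by concentrated distributions.

Entropies:
  H(A) = 0.6324 bits
  H(B) = 1.6370 bits
  H(C) = 2.2069 bits
  H(D) = 2.3219 bits

Ranking: D > C > B > A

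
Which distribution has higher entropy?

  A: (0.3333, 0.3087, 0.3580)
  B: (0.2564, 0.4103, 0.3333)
A

Both distributions are close to uniform, making this a harder comparison.

H(A) = 1.5823 bits
H(B) = 1.5591 bits

The distribution closer to uniform has higher entropy.
Answer: A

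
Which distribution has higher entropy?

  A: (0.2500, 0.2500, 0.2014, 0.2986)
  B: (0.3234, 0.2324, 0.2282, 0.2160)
A

Both distributions are close to uniform, making this a harder comparison.

H(A) = 1.9863 bits
H(B) = 1.9799 bits

The distribution closer to uniform has higher entropy.
Answer: A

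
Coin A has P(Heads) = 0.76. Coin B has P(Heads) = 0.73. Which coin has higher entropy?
B

For binary distributions, entropy is maximized at p=0.5 and decreases as p moves toward 0 or 1.

H(A) = H(0.76) = 0.7950 bits
H(B) = H(0.73) = 0.8415 bits

Distribution B (p=0.73) is closer to uniform (p=0.5), so it has higher entropy.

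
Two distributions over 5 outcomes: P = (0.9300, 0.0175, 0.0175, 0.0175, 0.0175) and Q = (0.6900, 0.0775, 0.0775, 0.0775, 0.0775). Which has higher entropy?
Q

P is highly concentrated on one outcome (93%), making it nearly deterministic. Q spreads its mass more evenly (max 69%). The more spread-out distribution has higher entropy: H(P) ≈ 0.506 bits, H(Q) ≈ 1.513 bits.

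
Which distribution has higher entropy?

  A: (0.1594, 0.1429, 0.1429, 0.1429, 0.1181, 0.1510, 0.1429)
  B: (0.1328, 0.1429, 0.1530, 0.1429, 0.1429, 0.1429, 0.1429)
B

Both distributions are close to uniform, making this a harder comparison.

H(A) = 2.8024 bits
H(B) = 2.8063 bits

The distribution closer to uniform has higher entropy.
Answer: B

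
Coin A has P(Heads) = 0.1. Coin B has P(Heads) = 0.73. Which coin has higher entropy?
B

For binary distributions, entropy is maximized at p=0.5 and decreases as p moves toward 0 or 1.

H(A) = H(0.1) = 0.4690 bits
H(B) = H(0.73) = 0.8415 bits

Distribution B (p=0.73) is closer to uniform (p=0.5), so it has higher entropy.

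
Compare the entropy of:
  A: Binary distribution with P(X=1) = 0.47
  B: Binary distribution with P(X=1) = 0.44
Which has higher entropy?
A

For binary distributions, entropy is maximized at p=0.5 and decreases as p moves toward 0 or 1.

H(A) = H(0.47) = 0.9974 bits
H(B) = H(0.44) = 0.9896 bits

Distribution A (p=0.47) is closer to uniform (p=0.5), so it has higher entropy.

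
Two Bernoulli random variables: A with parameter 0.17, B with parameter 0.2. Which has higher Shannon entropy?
B

For binary distributions, entropy is maximized at p=0.5 and decreases as p moves toward 0 or 1.

H(A) = H(0.17) = 0.6577 bits
H(B) = H(0.2) = 0.7219 bits

Distribution B (p=0.2) is closer to uniform (p=0.5), so it has higher entropy.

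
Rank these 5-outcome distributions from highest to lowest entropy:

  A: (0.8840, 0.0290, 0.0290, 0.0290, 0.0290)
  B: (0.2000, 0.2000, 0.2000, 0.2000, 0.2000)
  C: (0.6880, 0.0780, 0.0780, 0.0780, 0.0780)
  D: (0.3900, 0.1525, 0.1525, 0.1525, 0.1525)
B > D > C > A

Key insight: Entropy is maximized by uniform distributions and minimized by concentrated distributions.

Entropies:
  H(A) = 0.7498 bits
  H(B) = 2.3219 bits
  H(C) = 1.5195 bits
  H(D) = 2.1848 bits

Ranking: B > D > C > A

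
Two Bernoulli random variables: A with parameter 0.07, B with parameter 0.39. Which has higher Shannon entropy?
B

For binary distributions, entropy is maximized at p=0.5 and decreases as p moves toward 0 or 1.

H(A) = H(0.07) = 0.3659 bits
H(B) = H(0.39) = 0.9648 bits

Distribution B (p=0.39) is closer to uniform (p=0.5), so it has higher entropy.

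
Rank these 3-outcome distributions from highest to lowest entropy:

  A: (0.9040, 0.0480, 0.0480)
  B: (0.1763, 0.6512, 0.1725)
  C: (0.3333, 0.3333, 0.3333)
C > B > A

Key insight: Entropy is maximized by uniform distributions and minimized by concentrated distributions.

- Uniform distributions have maximum entropy log₂(3) = 1.5850 bits
- The more "peaked" or concentrated a distribution, the lower its entropy

Entropies:
  H(A) = 0.5522 bits
  H(B) = 1.2817 bits
  H(C) = 1.5850 bits

Ranking: C > B > A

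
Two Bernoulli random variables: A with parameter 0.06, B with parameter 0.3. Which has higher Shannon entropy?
B

For binary distributions, entropy is maximized at p=0.5 and decreases as p moves toward 0 or 1.

H(A) = H(0.06) = 0.3274 bits
H(B) = H(0.3) = 0.8813 bits

Distribution B (p=0.3) is closer to uniform (p=0.5), so it has higher entropy.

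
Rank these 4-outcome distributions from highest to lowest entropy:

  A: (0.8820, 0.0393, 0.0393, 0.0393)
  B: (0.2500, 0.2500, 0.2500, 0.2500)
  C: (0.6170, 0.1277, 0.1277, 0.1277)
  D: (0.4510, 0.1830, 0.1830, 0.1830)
B > D > C > A

Key insight: Entropy is maximized by uniform distributions and minimized by concentrated distributions.

Entropies:
  H(A) = 0.7106 bits
  H(B) = 2.0000 bits
  H(C) = 1.5672 bits
  H(D) = 1.8632 bits

Ranking: B > D > C > A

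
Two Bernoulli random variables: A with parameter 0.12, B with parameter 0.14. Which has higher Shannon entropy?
B

For binary distributions, entropy is maximized at p=0.5 and decreases as p moves toward 0 or 1.

H(A) = H(0.12) = 0.5294 bits
H(B) = H(0.14) = 0.5842 bits

Distribution B (p=0.14) is closer to uniform (p=0.5), so it has higher entropy.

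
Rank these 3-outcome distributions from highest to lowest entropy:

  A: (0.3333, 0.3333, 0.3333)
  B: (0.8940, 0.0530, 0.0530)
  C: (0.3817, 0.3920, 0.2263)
A > C > B

Key insight: Entropy is maximized by uniform distributions and minimized by concentrated distributions.

- Uniform distributions have maximum entropy log₂(3) = 1.5850 bits
- The more "peaked" or concentrated a distribution, the lower its entropy

Entropies:
  H(A) = 1.5850 bits
  H(B) = 0.5937 bits
  H(C) = 1.5451 bits

Ranking: A > C > B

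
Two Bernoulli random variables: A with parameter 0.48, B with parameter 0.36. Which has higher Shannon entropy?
A

For binary distributions, entropy is maximized at p=0.5 and decreases as p moves toward 0 or 1.

H(A) = H(0.48) = 0.9988 bits
H(B) = H(0.36) = 0.9427 bits

Distribution A (p=0.48) is closer to uniform (p=0.5), so it has higher entropy.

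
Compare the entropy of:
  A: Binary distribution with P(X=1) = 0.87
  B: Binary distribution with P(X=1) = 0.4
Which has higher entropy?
B

For binary distributions, entropy is maximized at p=0.5 and decreases as p moves toward 0 or 1.

H(A) = H(0.87) = 0.5574 bits
H(B) = H(0.4) = 0.9710 bits

Distribution B (p=0.4) is closer to uniform (p=0.5), so it has higher entropy.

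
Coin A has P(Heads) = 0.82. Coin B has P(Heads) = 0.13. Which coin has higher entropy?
A

For binary distributions, entropy is maximized at p=0.5 and decreases as p moves toward 0 or 1.

H(A) = H(0.82) = 0.6801 bits
H(B) = H(0.13) = 0.5574 bits

Distribution A (p=0.82) is closer to uniform (p=0.5), so it has higher entropy.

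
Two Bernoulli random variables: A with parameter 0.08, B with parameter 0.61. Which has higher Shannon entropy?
B

For binary distributions, entropy is maximized at p=0.5 and decreases as p moves toward 0 or 1.

H(A) = H(0.08) = 0.4022 bits
H(B) = H(0.61) = 0.9648 bits

Distribution B (p=0.61) is closer to uniform (p=0.5), so it has higher entropy.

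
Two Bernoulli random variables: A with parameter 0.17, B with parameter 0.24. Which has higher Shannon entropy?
B

For binary distributions, entropy is maximized at p=0.5 and decreases as p moves toward 0 or 1.

H(A) = H(0.17) = 0.6577 bits
H(B) = H(0.24) = 0.7950 bits

Distribution B (p=0.24) is closer to uniform (p=0.5), so it has higher entropy.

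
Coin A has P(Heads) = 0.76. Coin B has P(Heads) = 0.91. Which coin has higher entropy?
A

For binary distributions, entropy is maximized at p=0.5 and decreases as p moves toward 0 or 1.

H(A) = H(0.76) = 0.7950 bits
H(B) = H(0.91) = 0.4365 bits

Distribution A (p=0.76) is closer to uniform (p=0.5), so it has higher entropy.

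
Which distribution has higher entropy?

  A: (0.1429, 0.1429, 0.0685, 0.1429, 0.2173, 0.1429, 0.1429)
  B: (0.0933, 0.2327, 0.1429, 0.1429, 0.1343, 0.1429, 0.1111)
B

Both distributions are close to uniform, making this a harder comparison.

H(A) = 2.7486 bits
H(B) = 2.7532 bits

The distribution closer to uniform has higher entropy.
Answer: B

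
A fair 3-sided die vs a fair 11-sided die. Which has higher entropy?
11-sided die

Both are uniform distributions; for uniform over n outcomes, H = log₂(n). H(3-sided) = log₂(3) = 1.585 bits and H(11-sided) = log₂(11) = 3.459 bits. More outcomes in a uniform distribution means higher entropy.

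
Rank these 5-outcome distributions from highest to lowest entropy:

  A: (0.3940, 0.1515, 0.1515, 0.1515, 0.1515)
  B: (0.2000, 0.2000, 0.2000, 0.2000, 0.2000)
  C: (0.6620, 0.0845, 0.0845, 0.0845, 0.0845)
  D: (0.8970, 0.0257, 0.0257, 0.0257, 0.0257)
B > A > C > D

Key insight: Entropy is maximized by uniform distributions and minimized by concentrated distributions.

Entropies:
  H(A) = 2.1793 bits
  H(B) = 2.3219 bits
  H(C) = 1.5989 bits
  H(D) = 0.6844 bits

Ranking: B > A > C > D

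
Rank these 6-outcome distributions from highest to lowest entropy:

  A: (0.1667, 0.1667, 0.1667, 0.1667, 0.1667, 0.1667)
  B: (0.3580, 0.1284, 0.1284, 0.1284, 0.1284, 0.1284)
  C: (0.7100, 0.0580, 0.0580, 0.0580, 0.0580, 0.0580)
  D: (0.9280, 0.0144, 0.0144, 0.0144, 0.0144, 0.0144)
A > B > C > D

Key insight: Entropy is maximized by uniform distributions and minimized by concentrated distributions.

Entropies:
  H(A) = 2.5850 bits
  H(B) = 2.4317 bits
  H(C) = 1.5421 bits
  H(D) = 0.5405 bits

Ranking: A > B > C > D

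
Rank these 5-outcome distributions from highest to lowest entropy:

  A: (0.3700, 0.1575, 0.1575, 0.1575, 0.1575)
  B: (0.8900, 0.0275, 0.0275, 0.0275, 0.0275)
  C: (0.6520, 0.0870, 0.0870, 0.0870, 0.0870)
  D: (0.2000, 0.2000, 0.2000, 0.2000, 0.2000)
D > A > C > B

Key insight: Entropy is maximized by uniform distributions and minimized by concentrated distributions.

Entropies:
  H(A) = 2.2107 bits
  H(B) = 0.7199 bits
  H(C) = 1.6283 bits
  H(D) = 2.3219 bits

Ranking: D > A > C > B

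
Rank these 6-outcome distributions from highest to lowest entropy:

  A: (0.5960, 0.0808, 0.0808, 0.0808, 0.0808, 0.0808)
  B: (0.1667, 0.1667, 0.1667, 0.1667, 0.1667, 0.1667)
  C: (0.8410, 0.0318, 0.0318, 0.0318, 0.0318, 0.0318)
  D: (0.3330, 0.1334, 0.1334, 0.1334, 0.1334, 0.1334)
B > D > A > C

Key insight: Entropy is maximized by uniform distributions and minimized by concentrated distributions.

Entropies:
  H(A) = 1.9113 bits
  H(B) = 2.5850 bits
  H(C) = 1.0011 bits
  H(D) = 2.4667 bits

Ranking: B > D > A > C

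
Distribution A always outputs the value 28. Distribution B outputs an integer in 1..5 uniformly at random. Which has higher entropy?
B

A is deterministic, so H(A) = 0. B is uniform over 5 outcomes, so H(B) = log₂(5) = 2.322 bits. Any distribution with genuine randomness has higher entropy than a deterministic one.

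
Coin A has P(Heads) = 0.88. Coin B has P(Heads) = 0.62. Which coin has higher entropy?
B

For binary distributions, entropy is maximized at p=0.5 and decreases as p moves toward 0 or 1.

H(A) = H(0.88) = 0.5294 bits
H(B) = H(0.62) = 0.9580 bits

Distribution B (p=0.62) is closer to uniform (p=0.5), so it has higher entropy.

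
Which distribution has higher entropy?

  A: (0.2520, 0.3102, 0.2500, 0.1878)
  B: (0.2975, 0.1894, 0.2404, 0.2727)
B

Both distributions are close to uniform, making this a harder comparison.

H(A) = 1.9781 bits
H(B) = 1.9806 bits

The distribution closer to uniform has higher entropy.
Answer: B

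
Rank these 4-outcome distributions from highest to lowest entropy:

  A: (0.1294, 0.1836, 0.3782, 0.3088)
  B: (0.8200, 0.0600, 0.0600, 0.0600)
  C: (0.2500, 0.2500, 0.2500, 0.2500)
C > A > B

Key insight: Entropy is maximized by uniform distributions and minimized by concentrated distributions.

- Uniform distributions have maximum entropy log₂(4) = 2.0000 bits
- The more "peaked" or concentrated a distribution, the lower its entropy

Entropies:
  H(A) = 1.8847 bits
  H(B) = 0.9654 bits
  H(C) = 2.0000 bits

Ranking: C > A > B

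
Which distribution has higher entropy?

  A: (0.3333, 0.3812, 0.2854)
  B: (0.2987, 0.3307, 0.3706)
B

Both distributions are close to uniform, making this a harder comparison.

H(A) = 1.5750 bits
H(B) = 1.5794 bits

The distribution closer to uniform has higher entropy.
Answer: B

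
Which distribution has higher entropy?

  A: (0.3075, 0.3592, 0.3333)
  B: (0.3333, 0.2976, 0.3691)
A

Both distributions are close to uniform, making this a harder comparison.

H(A) = 1.5821 bits
H(B) = 1.5794 bits

The distribution closer to uniform has higher entropy.
Answer: A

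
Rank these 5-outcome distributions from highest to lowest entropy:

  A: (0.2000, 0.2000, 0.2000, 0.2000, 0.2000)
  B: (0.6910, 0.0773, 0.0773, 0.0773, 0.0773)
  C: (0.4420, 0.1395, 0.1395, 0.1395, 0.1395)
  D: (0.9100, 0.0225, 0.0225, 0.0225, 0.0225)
A > C > B > D

Key insight: Entropy is maximized by uniform distributions and minimized by concentrated distributions.

Entropies:
  H(A) = 2.3219 bits
  H(B) = 1.5100 bits
  H(C) = 2.1063 bits
  H(D) = 0.6165 bits

Ranking: A > C > B > D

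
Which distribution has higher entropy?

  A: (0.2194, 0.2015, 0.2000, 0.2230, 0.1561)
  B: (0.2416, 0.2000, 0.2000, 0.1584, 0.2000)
A

Both distributions are close to uniform, making this a harder comparison.

H(A) = 2.3112 bits
H(B) = 2.3094 bits

The distribution closer to uniform has higher entropy.
Answer: A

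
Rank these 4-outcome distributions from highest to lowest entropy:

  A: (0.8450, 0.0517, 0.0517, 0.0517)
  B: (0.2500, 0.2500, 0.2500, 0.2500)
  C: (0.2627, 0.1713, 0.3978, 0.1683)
B > C > A

Key insight: Entropy is maximized by uniform distributions and minimized by concentrated distributions.

- Uniform distributions have maximum entropy log₂(4) = 2.0000 bits
- The more "peaked" or concentrated a distribution, the lower its entropy

Entropies:
  H(A) = 0.8679 bits
  H(B) = 2.0000 bits
  H(C) = 1.9043 bits

Ranking: B > C > A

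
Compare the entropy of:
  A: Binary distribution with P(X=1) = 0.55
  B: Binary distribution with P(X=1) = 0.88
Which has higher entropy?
A

For binary distributions, entropy is maximized at p=0.5 and decreases as p moves toward 0 or 1.

H(A) = H(0.55) = 0.9928 bits
H(B) = H(0.88) = 0.5294 bits

Distribution A (p=0.55) is closer to uniform (p=0.5), so it has higher entropy.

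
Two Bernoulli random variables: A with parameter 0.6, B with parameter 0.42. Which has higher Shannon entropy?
B

For binary distributions, entropy is maximized at p=0.5 and decreases as p moves toward 0 or 1.

H(A) = H(0.6) = 0.9710 bits
H(B) = H(0.42) = 0.9815 bits

Distribution B (p=0.42) is closer to uniform (p=0.5), so it has higher entropy.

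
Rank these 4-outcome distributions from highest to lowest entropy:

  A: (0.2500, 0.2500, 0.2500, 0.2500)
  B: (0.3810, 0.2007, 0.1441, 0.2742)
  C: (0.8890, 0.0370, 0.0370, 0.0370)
A > B > C

Key insight: Entropy is maximized by uniform distributions and minimized by concentrated distributions.

- Uniform distributions have maximum entropy log₂(4) = 2.0000 bits
- The more "peaked" or concentrated a distribution, the lower its entropy

Entropies:
  H(A) = 2.0000 bits
  H(B) = 1.9099 bits
  H(C) = 0.6789 bits

Ranking: A > B > C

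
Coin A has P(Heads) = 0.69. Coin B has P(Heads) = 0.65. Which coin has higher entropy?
B

For binary distributions, entropy is maximized at p=0.5 and decreases as p moves toward 0 or 1.

H(A) = H(0.69) = 0.8932 bits
H(B) = H(0.65) = 0.9341 bits

Distribution B (p=0.65) is closer to uniform (p=0.5), so it has higher entropy.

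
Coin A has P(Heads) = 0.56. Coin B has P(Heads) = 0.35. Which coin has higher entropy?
A

For binary distributions, entropy is maximized at p=0.5 and decreases as p moves toward 0 or 1.

H(A) = H(0.56) = 0.9896 bits
H(B) = H(0.35) = 0.9341 bits

Distribution A (p=0.56) is closer to uniform (p=0.5), so it has higher entropy.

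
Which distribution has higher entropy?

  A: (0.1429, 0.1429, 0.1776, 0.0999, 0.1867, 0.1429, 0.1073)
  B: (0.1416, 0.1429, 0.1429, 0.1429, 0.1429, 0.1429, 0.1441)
B

Both distributions are close to uniform, making this a harder comparison.

H(A) = 2.7755 bits
H(B) = 2.8073 bits

The distribution closer to uniform has higher entropy.
Answer: B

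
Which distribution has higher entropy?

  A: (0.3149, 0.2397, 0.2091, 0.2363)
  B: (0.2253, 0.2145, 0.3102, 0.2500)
B

Both distributions are close to uniform, making this a harder comparison.

H(A) = 1.9828 bits
H(B) = 1.9846 bits

The distribution closer to uniform has higher entropy.
Answer: B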